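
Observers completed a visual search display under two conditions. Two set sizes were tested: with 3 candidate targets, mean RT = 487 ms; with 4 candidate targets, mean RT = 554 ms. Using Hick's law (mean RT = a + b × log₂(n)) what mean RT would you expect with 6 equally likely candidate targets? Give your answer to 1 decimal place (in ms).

With log₂ n on the abscissa the relation is linear; from the two conditions:
  b = (554 − 487) / (log₂ 4 − log₂ 3) = 67 / (2 − 1.5850) = 161.431 ms/bit
  a = 487 − 161.431 × 1.5850 = 231.138 ms
Then RT(6) = 231.138 + 161.431 × log₂ 6 = 231.138 + 161.431 × 2.5850 ≈ 648.431 ms.

648.4 ms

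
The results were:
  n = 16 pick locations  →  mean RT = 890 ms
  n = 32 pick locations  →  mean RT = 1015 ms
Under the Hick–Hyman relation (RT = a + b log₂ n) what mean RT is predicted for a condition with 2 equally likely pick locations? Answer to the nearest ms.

515 ms

With log₂ n on the abscissa the relation is linear; from the two conditions:
  b = (1015 − 890) / (log₂ 32 − log₂ 16) = 125 / (5 − 4) = 125 ms/bit
  a = 890 − 125 × 4 = 390 ms
Then RT(2) = 390 + 125 × log₂ 2 = 390 + 125 × 1 ≈ 515.000 ms.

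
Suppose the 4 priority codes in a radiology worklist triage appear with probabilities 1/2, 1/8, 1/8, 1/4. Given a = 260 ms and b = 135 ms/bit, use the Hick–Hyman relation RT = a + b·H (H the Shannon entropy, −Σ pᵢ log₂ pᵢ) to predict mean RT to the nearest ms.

496 ms

Each term −pᵢ log₂ pᵢ: 0.5·1 + 0.125·3 + 0.125·3 + 0.25·2; summed, H = 1.750 bits.
Mean RT = a + bH = 260 + 135·1.750 = 496.25 ms.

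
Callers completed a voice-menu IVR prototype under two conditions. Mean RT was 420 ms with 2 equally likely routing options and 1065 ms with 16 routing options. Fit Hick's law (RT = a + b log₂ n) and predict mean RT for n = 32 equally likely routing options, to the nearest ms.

1280 ms

With log₂ n on the abscissa the relation is linear; from the two conditions:
  b = (1065 − 420) / (log₂ 16 − log₂ 2) = 645 / (4 − 1) = 215 ms/bit
  a = 420 − 215 × 1 = 205 ms
Then RT(32) = 205 + 215 × log₂ 32 = 205 + 215 × 5 ≈ 1280.000 ms.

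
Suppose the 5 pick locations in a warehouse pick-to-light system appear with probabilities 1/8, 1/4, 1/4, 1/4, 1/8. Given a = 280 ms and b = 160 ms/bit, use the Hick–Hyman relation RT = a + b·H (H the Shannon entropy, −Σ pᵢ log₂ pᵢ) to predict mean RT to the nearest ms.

Each term −pᵢ log₂ pᵢ: 0.125·3 + 0.25·2 + 0.25·2 + 0.25·2 + 0.125·3; summed, H = 2.250 bits.
Mean RT = a + bH = 280 + 160·2.250 = 640.00 ms.

640 ms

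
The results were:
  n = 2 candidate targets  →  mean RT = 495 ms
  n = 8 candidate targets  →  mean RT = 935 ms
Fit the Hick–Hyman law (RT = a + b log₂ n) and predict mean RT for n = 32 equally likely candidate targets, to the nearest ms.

With log₂ n on the abscissa the relation is linear; from the two conditions:
  b = (935 − 495) / (log₂ 8 − log₂ 2) = 440 / (3 − 1) = 220 ms/bit
  a = 495 − 220 × 1 = 275 ms
Then RT(32) = 275 + 220 × log₂ 32 = 275 + 220 × 5 ≈ 1375.000 ms.

1375 ms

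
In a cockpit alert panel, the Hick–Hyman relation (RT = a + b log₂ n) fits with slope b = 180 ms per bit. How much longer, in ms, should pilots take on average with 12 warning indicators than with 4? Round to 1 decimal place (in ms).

285.3 ms

Only the slope matters, since a is common to both: ΔRT = b·log₂(n₂/n₁).
log₂(12) − log₂(4) = 3.5850 − 2 = 1.5850.
ΔRT = 180 × 1.5850 = 285.293 ms.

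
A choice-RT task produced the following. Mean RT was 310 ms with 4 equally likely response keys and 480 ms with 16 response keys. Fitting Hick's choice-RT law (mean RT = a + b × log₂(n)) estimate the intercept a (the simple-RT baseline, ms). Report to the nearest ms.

b = (RT₂ − RT₁)/(log₂ n₂ − log₂ n₁) = (480 − 310)/(4 − 2) = 85 ms/bit.
Intercept: a = 310 − 85·log₂(4) = 140.000 ms.

140 ms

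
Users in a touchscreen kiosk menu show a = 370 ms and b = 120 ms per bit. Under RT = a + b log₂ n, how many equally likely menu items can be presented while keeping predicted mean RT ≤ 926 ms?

24

Information budget: (926 − 370)/120 = 4.6333 bits, so n ≤ 2^4.6333 = 24.818 → at most 24.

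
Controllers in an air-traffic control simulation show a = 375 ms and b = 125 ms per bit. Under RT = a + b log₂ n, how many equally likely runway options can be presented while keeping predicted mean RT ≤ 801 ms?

125·log₂ n ≤ 801 − 375 = 426, giving log₂ n ≤ 3.4080 and n ≤ 10.615. The largest whole number is 10.

10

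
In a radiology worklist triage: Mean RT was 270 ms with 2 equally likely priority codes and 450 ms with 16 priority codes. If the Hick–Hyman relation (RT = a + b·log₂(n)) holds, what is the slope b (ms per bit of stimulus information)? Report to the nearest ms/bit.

The slope on a log₂ axis is (450 − 270) / (4 − 1) = 60 ms/bit.

60 ms/bit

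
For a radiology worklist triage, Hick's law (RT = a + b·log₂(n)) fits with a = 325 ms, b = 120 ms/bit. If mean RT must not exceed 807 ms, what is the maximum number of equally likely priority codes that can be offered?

16

Set 325 + 120·log₂ n ≤ 807 → log₂ n ≤ (807 − 325)/120 = 4.0167.
So n ≤ 2^4.0167 = 16.186; the largest integer n is 16.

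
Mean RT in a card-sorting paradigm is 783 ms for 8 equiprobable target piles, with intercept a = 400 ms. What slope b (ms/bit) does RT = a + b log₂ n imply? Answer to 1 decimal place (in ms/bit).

127.7 ms/bit

8 alternatives carry log₂ 8 = 3 bits; the choice cost is 783 − 400 = 383 ms, so b = 383/3 = 127.667 ms/bit.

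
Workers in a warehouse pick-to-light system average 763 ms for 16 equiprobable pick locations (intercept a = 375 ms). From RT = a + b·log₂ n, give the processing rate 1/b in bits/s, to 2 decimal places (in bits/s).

10.31 bits/s

Choice component = 763 − 375 = 388 ms over log₂(16) = 4 bits.
b = 388 / 4 = 97.000 ms/bit, so 1/b = 10.309 bits/s.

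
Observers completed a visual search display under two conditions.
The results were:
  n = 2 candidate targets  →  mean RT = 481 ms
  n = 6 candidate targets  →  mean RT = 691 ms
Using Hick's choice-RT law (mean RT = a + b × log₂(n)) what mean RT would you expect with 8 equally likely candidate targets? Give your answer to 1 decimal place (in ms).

746.0 ms

With log₂ n on the abscissa the relation is linear; from the two conditions:
  b = (691 − 481) / (log₂ 6 − log₂ 2) = 210 / (2.5850 − 1) = 132.495 ms/bit
  a = 481 − 132.495 × 1 = 348.505 ms
Then RT(8) = 348.505 + 132.495 × log₂ 8 = 348.505 + 132.495 × 3 ≈ 745.990 ms.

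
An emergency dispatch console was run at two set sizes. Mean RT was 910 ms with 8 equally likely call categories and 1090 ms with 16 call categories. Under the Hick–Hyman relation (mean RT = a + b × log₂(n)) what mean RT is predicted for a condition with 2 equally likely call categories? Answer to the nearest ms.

550 ms

Fit slope and intercept:
  b = (1090 − 910) / (log₂ 16 − log₂ 8) = 180 / (4 − 3) = 180 ms/bit
  a = 910 − 180 × 3 = 370 ms
Then RT(2) = 370 + 180 × log₂ 2 = 370 + 180 × 1 ≈ 550.000 ms.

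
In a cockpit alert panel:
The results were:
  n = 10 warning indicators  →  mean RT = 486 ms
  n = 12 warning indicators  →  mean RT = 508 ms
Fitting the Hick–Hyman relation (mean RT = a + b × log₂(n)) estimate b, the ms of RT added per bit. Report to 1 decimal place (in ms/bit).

83.6 ms/bit

The slope on a log₂ axis is (508 − 486) / (3.5850 − 3.3219) = 83.639 ms/bit.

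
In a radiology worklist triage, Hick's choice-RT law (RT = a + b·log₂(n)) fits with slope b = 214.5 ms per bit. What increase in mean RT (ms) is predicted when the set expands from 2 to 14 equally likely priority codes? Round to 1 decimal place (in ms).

Only the slope matters, since a is common to both: ΔRT = b·log₂(n₂/n₁).
log₂(14) − log₂(2) = 3.8074 − 1 = 2.8074.
ΔRT = 214.5 × 2.8074 = 602.178 ms.

602.2 ms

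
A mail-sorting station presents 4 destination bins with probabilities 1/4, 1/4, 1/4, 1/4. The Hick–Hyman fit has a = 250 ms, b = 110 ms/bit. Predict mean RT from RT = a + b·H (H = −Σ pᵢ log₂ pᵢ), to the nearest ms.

H = −Σ pᵢ log₂ pᵢ = 0.25·2 + 0.25·2 + 0.25·2 + 0.25·2 = 2.000 bits.
RT = 250 + 110 × 2.000 = 470.00 ms.

470 ms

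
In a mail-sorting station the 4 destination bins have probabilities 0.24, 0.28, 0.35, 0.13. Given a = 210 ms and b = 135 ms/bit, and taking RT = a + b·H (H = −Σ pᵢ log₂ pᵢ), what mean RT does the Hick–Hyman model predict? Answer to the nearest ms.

H = 0.24·log₂(1/0.24) + 0.28·log₂(1/0.28) + 0.35·log₂(1/0.35) + 0.13·log₂(1/0.13) = 1.9211 bits.
RT = 210 + 135 × 1.9211 = 469.35 ms.

469 ms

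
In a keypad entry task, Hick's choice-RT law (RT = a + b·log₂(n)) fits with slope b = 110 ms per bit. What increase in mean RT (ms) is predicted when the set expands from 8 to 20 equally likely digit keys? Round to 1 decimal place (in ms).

The intercept a cancels: ΔRT = b·(log₂ n₂ − log₂ n₁) = b·log₂(n₂/n₁).
log₂(20) − log₂(8) = 4.3219 − 3 = 1.3219.
ΔRT = 110 × 1.3219 = 145.412 ms.

145.4 ms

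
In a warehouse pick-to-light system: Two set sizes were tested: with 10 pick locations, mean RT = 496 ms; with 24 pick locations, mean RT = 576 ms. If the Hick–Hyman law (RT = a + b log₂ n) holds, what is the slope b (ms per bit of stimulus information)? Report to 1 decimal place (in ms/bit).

The slope on a log₂ axis is (576 − 496) / (4.5850 − 3.3219) = 63.340 ms/bit.

63.3 ms/bit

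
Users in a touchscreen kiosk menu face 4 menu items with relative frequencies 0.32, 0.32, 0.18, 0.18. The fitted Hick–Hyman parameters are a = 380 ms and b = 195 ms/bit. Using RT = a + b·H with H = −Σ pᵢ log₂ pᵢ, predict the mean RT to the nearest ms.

759 ms

H = 0.32·log₂(1/0.32) + 0.32·log₂(1/0.32) + 0.18·log₂(1/0.18) + 0.18·log₂(1/0.18) = 1.9427 bits.
RT = 380 + 195 × 1.9427 = 758.82 ms.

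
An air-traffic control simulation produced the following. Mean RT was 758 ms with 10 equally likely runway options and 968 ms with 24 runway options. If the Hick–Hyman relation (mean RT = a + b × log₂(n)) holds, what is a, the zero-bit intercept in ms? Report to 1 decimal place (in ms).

The slope on a log₂ axis is (968 − 758) / (4.5850 − 3.3219) = 166.266 ms/bit.
a = RT₁ − b·log₂ n₁ = 758 − 166.266 × 3.3219 = 205.675 ms.

205.7 ms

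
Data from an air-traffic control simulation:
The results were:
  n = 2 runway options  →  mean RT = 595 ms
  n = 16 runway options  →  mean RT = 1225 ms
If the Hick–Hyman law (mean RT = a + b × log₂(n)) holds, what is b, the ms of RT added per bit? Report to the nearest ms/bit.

b = (RT₂ − RT₁)/(log₂ n₂ − log₂ n₁) = (1225 − 595)/(4 − 1) = 210 ms/bit.

210 ms/bit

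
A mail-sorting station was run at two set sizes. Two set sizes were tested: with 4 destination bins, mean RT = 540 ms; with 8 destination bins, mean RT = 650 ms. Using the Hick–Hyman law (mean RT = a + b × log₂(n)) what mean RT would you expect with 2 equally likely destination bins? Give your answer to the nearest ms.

With log₂ n on the abscissa the relation is linear; from the two conditions:
  b = (650 − 540) / (log₂ 8 − log₂ 4) = 110 / (3 − 2) = 110 ms/bit
  a = 540 − 110 × 2 = 320 ms
Then RT(2) = 320 + 110 × log₂ 2 = 320 + 110 × 1 ≈ 430.000 ms.

430 ms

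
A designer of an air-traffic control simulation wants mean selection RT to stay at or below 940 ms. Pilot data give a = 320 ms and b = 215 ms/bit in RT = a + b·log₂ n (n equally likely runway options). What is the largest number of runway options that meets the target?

215·log₂ n ≤ 940 − 320 = 620, giving log₂ n ≤ 2.8837 and n ≤ 7.381. The largest whole number is 7.

7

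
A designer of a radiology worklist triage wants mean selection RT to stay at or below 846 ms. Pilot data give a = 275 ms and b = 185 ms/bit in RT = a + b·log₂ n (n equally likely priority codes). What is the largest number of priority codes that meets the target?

Set 275 + 185·log₂ n ≤ 846 → log₂ n ≤ (846 − 275)/185 = 3.0865.
So n ≤ 2^3.0865 = 8.494; the largest integer n is 8.

8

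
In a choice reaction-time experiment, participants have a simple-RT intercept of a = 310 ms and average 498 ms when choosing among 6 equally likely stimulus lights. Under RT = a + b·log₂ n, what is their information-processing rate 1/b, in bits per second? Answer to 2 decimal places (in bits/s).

13.75 bits/s

Choice component = 498 − 310 = 188 ms over log₂(6) = 2.5850 bits.
b = 188 / 2.5850 = 72.728 ms/bit, so 1/b = 13.750 bits/s.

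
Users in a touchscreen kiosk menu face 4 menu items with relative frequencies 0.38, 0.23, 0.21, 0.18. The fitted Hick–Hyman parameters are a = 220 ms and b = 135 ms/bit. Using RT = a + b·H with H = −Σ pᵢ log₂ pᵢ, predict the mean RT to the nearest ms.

Entropy contributions −pᵢ log₂ pᵢ: 0.5305, 0.4877, 0.4728, 0.4453; sum H = 1.9363 bits.
RT = a + bH = 220 + 135·1.9363 = 481.39 ms.

481 ms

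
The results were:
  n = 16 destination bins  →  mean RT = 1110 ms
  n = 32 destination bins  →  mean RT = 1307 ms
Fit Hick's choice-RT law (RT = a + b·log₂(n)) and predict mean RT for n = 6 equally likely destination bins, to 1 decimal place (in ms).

Solve the two-equation system in a and b:
  b = (1307 − 1110) / (log₂ 32 − log₂ 16) = 197 / (5 − 4) = 197.000 ms/bit
  a = 1110 − 197.000 × 4 = 322.000 ms
Then RT(6) = 322.000 + 197.000 × log₂ 6 = 322.000 + 197.000 × 2.5850 ≈ 831.238 ms.

831.2 ms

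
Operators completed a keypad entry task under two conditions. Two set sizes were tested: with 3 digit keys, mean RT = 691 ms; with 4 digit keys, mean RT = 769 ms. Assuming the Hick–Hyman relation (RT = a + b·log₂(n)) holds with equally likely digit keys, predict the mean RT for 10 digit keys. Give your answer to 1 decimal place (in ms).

1017.4 ms

RT is linear in log₂ n, so two points fix the line:
  b = (769 − 691) / (log₂ 4 − log₂ 3) = 78 / (2 − 1.5850) = 187.935 ms/bit
  a = 691 − 187.935 × 1.5850 = 393.130 ms
Then RT(10) = 393.130 + 187.935 × log₂ 10 = 393.130 + 187.935 × 3.3219 ≈ 1017.436 ms.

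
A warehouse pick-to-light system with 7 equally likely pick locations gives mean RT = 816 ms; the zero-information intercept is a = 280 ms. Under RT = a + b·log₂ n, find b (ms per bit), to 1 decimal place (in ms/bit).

190.9 ms/bit

b = (816 − 280) / log₂(7) = 536 / 2.8074 = 190.927 ms/bit.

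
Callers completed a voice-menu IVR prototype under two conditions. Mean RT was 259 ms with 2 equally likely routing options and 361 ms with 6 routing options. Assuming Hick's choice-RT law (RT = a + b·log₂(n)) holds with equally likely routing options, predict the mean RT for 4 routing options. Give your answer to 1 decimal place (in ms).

Solve the two-equation system in a and b:
  b = (361 − 259) / (log₂ 6 − log₂ 2) = 102 / (2.5850 − 1) = 64.355 ms/bit
  a = 259 − 64.355 × 1 = 194.645 ms
Then RT(4) = 194.645 + 64.355 × log₂ 4 = 194.645 + 64.355 × 2 ≈ 323.355 ms.

323.4 ms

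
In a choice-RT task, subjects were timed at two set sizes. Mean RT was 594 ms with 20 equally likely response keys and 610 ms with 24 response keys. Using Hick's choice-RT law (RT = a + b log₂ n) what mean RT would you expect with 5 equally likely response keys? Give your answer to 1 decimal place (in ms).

Solve the two-equation system in a and b:
  b = (610 − 594) / (log₂ 24 − log₂ 20) = 16 / (4.5850 − 4.3219) = 60.829 ms/bit
  a = 594 − 60.829 × 4.3219 = 331.103 ms
Then RT(5) = 331.103 + 60.829 × log₂ 5 = 331.103 + 60.829 × 2.3219 ≈ 472.343 ms.

472.3 ms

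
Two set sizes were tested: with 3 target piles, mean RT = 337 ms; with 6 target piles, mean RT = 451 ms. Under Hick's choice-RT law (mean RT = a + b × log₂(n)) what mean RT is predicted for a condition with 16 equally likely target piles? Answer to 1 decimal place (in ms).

Fit slope and intercept:
  b = (451 − 337) / (log₂ 6 − log₂ 3) = 114 / (2.5850 − 1.5850) = 114.000 ms/bit
  a = 337 − 114.000 × 1.5850 = 156.314 ms
Then RT(16) = 156.314 + 114.000 × log₂ 16 = 156.314 + 114.000 × 4 ≈ 612.314 ms.

612.3 ms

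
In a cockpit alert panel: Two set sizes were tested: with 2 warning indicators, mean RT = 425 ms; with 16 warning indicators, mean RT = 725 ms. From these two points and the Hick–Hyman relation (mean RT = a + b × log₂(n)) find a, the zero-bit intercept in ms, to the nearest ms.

b = (RT₂ − RT₁)/(log₂ n₂ − log₂ n₁) = (725 − 425)/(4 − 1) = 100 ms/bit.
a = RT₁ − b·log₂ n₁ = 425 − 100 × 1 = 325.000 ms.

325 ms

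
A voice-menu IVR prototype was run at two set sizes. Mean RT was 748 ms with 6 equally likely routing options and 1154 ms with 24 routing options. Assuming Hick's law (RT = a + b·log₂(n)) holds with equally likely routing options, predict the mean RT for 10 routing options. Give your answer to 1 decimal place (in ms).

Fit slope and intercept:
  b = (1154 − 748) / (log₂ 24 − log₂ 6) = 406 / (4.5850 − 2.5850) = 203.000 ms/bit
  a = 748 − 203.000 × 2.5850 = 223.253 ms
Then RT(10) = 223.253 + 203.000 × log₂ 10 = 223.253 + 203.000 × 3.3219 ≈ 897.604 ms.

897.6 ms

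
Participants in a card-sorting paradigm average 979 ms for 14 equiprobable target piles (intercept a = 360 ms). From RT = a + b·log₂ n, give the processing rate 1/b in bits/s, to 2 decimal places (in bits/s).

b = (979 − 360)/log₂ 14 = 619/3.8074 = 162.580 ms per bit = 0.16258 s/bit; the reciprocal is 6.151 bits/s.

6.15 bits/s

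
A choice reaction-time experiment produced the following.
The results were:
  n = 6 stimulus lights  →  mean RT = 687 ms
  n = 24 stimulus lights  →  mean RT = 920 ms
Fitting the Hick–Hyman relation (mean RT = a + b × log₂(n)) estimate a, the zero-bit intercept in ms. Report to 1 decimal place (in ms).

Slope: b = (920 − 687) / (log₂ 24 − log₂ 6) = 233/2.0000 = 116.500 ms/bit.
a = RT₁ − b·log₂ n₁ = 687 − 116.500 × 2.5850 = 385.852 ms.

385.9 ms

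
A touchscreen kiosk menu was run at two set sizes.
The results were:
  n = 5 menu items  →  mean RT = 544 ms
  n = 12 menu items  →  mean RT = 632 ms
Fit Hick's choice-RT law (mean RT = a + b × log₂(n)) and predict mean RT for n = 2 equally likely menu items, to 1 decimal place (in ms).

With log₂ n on the abscissa the relation is linear; from the two conditions:
  b = (632 − 544) / (log₂ 12 − log₂ 5) = 88 / (3.5850 − 2.3219) = 69.673 ms/bit
  a = 544 − 69.673 × 2.3219 = 382.223 ms
Then RT(2) = 382.223 + 69.673 × log₂ 2 = 382.223 + 69.673 × 1 ≈ 451.897 ms.

451.9 ms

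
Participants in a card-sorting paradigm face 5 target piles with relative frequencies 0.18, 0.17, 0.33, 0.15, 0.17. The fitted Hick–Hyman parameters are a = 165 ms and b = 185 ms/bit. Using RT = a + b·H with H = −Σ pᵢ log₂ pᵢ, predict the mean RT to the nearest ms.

582 ms

Entropy contributions −pᵢ log₂ pᵢ: 0.4453, 0.4346, 0.5278, 0.4105, 0.4346; sum H = 2.2528 bits.
RT = a + bH = 165 + 185·2.2528 = 581.78 ms.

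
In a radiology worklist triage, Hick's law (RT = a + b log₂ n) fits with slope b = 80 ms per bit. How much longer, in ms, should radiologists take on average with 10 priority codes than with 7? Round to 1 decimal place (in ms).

41.2 ms

The intercept a cancels: ΔRT = b·(log₂ n₂ − log₂ n₁) = b·log₂(n₂/n₁).
log₂(10) − log₂(7) = 3.3219 − 2.8074 = 0.5146.
ΔRT = 80 × 0.5146 = 41.166 ms.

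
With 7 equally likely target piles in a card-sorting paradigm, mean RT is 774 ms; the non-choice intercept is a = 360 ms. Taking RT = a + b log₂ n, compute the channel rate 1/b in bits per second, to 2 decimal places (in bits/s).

6.78 bits/s

Choice component = 774 − 360 = 414 ms over log₂(7) = 2.8074 bits.
b = 414 / 2.8074 = 147.470 ms/bit, so 1/b = 6.781 bits/s.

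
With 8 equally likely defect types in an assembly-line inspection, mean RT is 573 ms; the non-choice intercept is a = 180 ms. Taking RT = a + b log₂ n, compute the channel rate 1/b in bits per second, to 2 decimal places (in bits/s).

7.63 bits/s

Choice component = 573 − 180 = 393 ms over log₂(8) = 3 bits.
b = 393 / 3 = 131.000 ms/bit, so 1/b = 7.634 bits/s.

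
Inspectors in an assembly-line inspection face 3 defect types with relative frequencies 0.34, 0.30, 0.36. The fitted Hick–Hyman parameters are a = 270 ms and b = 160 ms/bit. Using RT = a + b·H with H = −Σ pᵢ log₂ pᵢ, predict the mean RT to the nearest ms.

H = 0.34·log₂(1/0.34) + 0.30·log₂(1/0.30) + 0.36·log₂(1/0.36) = 1.5809 bits.
RT = 270 + 160 × 1.5809 = 522.94 ms.

523 ms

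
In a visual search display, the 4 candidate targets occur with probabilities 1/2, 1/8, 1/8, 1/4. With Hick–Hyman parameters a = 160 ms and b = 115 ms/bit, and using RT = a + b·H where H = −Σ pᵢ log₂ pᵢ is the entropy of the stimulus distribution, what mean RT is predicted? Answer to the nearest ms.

361 ms

H = −Σ pᵢ log₂ pᵢ = 0.5·1 + 0.125·3 + 0.125·3 + 0.25·2 = 1.750 bits.
RT = 160 + 115 × 1.750 = 361.25 ms.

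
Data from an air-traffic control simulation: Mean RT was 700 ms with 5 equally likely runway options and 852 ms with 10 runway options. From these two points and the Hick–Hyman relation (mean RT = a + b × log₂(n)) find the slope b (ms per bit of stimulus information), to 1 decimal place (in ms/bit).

Slope: b = (852 − 700) / (log₂ 10 − log₂ 5) = 152/1.0000 = 152.000 ms/bit.

152.0 ms/bit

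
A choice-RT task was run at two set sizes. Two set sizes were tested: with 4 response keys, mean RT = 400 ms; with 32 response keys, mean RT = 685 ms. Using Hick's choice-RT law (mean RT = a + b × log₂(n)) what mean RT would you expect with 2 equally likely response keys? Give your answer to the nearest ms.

305 ms

RT is linear in log₂ n, so two points fix the line:
  b = (685 − 400) / (log₂ 32 − log₂ 4) = 285 / (5 − 2) = 95 ms/bit
  a = 400 − 95 × 2 = 210 ms
Then RT(2) = 210 + 95 × log₂ 2 = 210 + 95 × 1 ≈ 305.000 ms.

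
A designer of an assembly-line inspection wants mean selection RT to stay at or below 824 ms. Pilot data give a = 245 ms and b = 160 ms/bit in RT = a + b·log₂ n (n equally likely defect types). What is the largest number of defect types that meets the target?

12

Information budget: (824 − 245)/160 = 3.6187 bits, so n ≤ 2^3.6187 = 12.284 → at most 12.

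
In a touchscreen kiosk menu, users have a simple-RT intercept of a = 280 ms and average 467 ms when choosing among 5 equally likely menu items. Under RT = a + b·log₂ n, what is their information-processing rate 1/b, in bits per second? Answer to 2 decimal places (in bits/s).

12.42 bits/s

b = (467 − 280)/log₂ 5 = 187/2.3219 = 80.537 ms per bit = 0.08054 s/bit; the reciprocal is 12.417 bits/s.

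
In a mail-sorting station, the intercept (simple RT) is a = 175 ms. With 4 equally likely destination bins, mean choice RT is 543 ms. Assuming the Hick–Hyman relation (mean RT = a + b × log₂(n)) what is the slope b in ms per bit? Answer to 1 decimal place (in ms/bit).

4 alternatives carry log₂ 4 = 2 bits; the choice cost is 543 − 175 = 368 ms, so b = 368/2 = 184.000 ms/bit.

184.0 ms/bit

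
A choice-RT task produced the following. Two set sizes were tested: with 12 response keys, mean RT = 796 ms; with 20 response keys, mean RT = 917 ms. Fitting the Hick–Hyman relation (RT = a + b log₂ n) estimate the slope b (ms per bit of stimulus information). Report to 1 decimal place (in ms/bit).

164.2 ms/bit

Slope: b = (917 − 796) / (log₂ 20 − log₂ 12) = 121/0.7370 = 164.187 ms/bit.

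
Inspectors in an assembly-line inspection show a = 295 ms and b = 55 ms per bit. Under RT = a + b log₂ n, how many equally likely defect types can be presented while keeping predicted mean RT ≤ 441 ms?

55·log₂ n ≤ 441 − 295 = 146, giving log₂ n ≤ 2.6545 and n ≤ 6.296. The largest whole number is 6.

6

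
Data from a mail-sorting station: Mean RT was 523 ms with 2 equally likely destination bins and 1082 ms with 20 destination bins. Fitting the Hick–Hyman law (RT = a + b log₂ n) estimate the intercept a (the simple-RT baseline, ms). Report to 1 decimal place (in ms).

354.7 ms

The slope on a log₂ axis is (1082 − 523) / (4.3219 − 1) = 168.276 ms/bit.
Intercept: a = 523 − 168.276·log₂(2) = 354.724 ms.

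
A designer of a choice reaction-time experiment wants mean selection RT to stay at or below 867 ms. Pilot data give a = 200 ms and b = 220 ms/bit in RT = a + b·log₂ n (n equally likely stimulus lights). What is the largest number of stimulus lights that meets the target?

Information budget: (867 − 200)/220 = 3.0318 bits, so n ≤ 2^3.0318 = 8.178 → at most 8.

8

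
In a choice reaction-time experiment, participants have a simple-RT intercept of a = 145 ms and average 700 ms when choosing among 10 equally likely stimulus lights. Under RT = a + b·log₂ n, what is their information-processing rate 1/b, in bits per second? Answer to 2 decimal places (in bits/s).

5.99 bits/s

b = (700 − 145)/log₂ 10 = 555/3.3219 = 167.072 ms per bit = 0.16707 s/bit; the reciprocal is 5.985 bits/s.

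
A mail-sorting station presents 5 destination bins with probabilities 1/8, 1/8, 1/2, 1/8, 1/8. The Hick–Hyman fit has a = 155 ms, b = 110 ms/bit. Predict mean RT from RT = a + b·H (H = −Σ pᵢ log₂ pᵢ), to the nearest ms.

Each term −pᵢ log₂ pᵢ: 0.125·3 + 0.125·3 + 0.5·1 + 0.125·3 + 0.125·3; summed, H = 2.000 bits.
Mean RT = a + bH = 155 + 110·2.000 = 375.00 ms.

375 ms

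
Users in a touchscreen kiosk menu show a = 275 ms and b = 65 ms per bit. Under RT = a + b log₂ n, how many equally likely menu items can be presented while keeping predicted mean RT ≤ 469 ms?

Set 275 + 65·log₂ n ≤ 469 → log₂ n ≤ (469 − 275)/65 = 2.9846.
So n ≤ 2^2.9846 = 7.915; the largest integer n is 7.

7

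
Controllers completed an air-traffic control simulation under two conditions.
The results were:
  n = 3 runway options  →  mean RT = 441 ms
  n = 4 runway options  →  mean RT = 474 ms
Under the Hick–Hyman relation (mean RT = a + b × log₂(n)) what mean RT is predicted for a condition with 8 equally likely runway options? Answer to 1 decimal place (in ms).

With log₂ n on the abscissa the relation is linear; from the two conditions:
  b = (474 − 441) / (log₂ 4 − log₂ 3) = 33 / (2 − 1.5850) = 79.511 ms/bit
  a = 441 − 79.511 × 1.5850 = 314.978 ms
Then RT(8) = 314.978 + 79.511 × log₂ 8 = 314.978 + 79.511 × 3 ≈ 553.511 ms.

553.5 ms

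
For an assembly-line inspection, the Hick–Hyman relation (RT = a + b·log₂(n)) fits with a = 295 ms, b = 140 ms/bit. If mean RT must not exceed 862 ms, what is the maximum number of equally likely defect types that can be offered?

16

Information budget: (862 − 295)/140 = 4.0500 bits, so n ≤ 2^4.0500 = 16.564 → at most 16.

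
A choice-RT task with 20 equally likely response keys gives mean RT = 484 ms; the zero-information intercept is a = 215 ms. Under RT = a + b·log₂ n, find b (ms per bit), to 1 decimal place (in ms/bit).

62.2 ms/bit

b = (484 − 215) / log₂(20) = 269 / 4.3219 = 62.241 ms/bit.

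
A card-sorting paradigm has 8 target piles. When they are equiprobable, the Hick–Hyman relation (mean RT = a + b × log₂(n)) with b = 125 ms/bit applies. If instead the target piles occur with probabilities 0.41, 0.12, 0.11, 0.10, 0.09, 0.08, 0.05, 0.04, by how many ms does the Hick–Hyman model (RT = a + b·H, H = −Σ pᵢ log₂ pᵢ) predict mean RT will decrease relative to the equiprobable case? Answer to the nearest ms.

Equiprobable entropy H₀ = log₂ 8 = 3.0000 bits.
Skewed entropy H = −Σ pᵢ log₂ pᵢ = 2.5829 bits.
ΔRT = b·(H₀ − H) = 125 × 0.4171 = 52.13 ms.

52 ms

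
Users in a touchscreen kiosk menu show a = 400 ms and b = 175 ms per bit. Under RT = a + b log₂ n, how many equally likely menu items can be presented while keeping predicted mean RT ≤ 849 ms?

Information budget: (849 − 400)/175 = 2.5657 bits, so n ≤ 2^2.5657 = 5.920 → at most 5.

5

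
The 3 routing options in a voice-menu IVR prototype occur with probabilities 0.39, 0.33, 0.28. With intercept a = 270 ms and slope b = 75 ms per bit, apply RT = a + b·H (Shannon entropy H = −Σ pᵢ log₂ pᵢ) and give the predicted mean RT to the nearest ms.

H = 0.39·log₂(1/0.39) + 0.33·log₂(1/0.33) + 0.28·log₂(1/0.28) = 1.5718 bits.
RT = 270 + 75 × 1.5718 = 387.89 ms.

388 ms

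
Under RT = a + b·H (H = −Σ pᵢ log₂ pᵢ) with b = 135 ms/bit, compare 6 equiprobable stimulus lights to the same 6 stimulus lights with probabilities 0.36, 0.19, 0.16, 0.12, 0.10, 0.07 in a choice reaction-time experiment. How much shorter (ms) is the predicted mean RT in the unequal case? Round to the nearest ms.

28 ms

Equiprobable entropy H₀ = log₂ 6 = 2.5850 bits.
Skewed entropy H = −Σ pᵢ log₂ pᵢ = 2.3767 bits.
ΔRT = b·(H₀ − H) = 135 × 0.2083 = 28.12 ms.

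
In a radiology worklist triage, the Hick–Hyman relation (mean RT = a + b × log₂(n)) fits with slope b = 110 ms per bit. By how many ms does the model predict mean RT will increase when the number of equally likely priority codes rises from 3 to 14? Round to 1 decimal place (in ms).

ΔRT = (a + b log₂ n₂) − (a + b log₂ n₁) = b·(log₂ n₂ − log₂ n₁).
log₂(14) − log₂(3) = 3.8074 − 1.5850 = 2.2224.
ΔRT = 110 × 2.2224 = 244.463 ms.

244.5 ms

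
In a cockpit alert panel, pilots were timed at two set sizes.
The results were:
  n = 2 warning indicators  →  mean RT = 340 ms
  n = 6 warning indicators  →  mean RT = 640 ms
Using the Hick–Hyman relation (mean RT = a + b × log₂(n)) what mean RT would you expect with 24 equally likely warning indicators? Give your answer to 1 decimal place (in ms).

Fit slope and intercept:
  b = (640 − 340) / (log₂ 6 − log₂ 2) = 300 / (2.5850 − 1) = 189.279 ms/bit
  a = 340 − 189.279 × 1 = 150.721 ms
Then RT(24) = 150.721 + 189.279 × log₂ 24 = 150.721 + 189.279 × 4.5850 ≈ 1018.558 ms.

1018.6 ms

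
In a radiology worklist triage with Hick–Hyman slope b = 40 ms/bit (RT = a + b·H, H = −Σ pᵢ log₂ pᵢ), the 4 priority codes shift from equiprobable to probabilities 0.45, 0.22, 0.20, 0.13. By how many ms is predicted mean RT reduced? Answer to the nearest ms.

6 ms

Equiprobable entropy H₀ = log₂ 4 = 2.0000 bits.
Skewed entropy H = −Σ pᵢ log₂ pᵢ = 1.8460 bits.
ΔRT = b·(H₀ − H) = 40 × 0.1540 = 6.16 ms.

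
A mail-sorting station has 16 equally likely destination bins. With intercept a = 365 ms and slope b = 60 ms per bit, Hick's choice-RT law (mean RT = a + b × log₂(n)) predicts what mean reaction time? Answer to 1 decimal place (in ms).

log₂(16) = 4 bits, so RT = 365 + 60 × 4 ≈ 605.000 ms.

605.0 ms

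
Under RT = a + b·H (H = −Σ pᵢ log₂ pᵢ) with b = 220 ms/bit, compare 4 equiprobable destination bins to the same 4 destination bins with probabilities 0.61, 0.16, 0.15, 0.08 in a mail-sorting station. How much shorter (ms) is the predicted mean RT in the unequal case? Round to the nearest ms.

97 ms

Equiprobable entropy H₀ = log₂ 4 = 2.0000 bits.
Skewed entropy H = −Σ pᵢ log₂ pᵢ = 1.5601 bits.
ΔRT = b·(H₀ − H) = 220 × 0.4399 = 96.78 ms.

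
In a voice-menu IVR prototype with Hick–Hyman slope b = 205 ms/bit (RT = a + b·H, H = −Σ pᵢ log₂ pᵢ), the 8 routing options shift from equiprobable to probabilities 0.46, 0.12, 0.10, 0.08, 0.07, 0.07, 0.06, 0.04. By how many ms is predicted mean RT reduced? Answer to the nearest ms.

The RT saving is b·ΔH. Equiprobable H₀ = log₂(8) = 3.0000 bits; with the given probabilities H = 2.4725 bits.
b·(H₀ − H) = 205 × (3.0000 − 2.4725) = 108.14 ms.

108 ms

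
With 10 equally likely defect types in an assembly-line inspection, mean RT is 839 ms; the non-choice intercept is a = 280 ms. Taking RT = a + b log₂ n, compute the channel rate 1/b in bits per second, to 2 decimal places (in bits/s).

5.94 bits/s

b = (839 − 280)/log₂ 10 = 559/3.3219 = 168.276 ms per bit = 0.16828 s/bit; the reciprocal is 5.943 bits/s.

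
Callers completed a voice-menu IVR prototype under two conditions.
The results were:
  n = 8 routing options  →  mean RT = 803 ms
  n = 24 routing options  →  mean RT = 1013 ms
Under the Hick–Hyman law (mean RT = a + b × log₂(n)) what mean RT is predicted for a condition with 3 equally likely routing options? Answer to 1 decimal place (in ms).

615.5 ms

RT is linear in log₂ n, so two points fix the line:
  b = (1013 − 803) / (log₂ 24 − log₂ 8) = 210 / (4.5850 − 3) = 132.495 ms/bit
  a = 803 − 132.495 × 3 = 405.514 ms
Then RT(3) = 405.514 + 132.495 × log₂ 3 = 405.514 + 132.495 × 1.5850 ≈ 615.514 ms.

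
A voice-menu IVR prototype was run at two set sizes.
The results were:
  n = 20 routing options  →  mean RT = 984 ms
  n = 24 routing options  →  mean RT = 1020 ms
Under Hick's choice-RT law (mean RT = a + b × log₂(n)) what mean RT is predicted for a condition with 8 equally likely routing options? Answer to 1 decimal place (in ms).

803.1 ms

Fit slope and intercept:
  b = (1020 − 984) / (log₂ 24 − log₂ 20) = 36 / (4.5850 − 4.3219) = 136.864 ms/bit
  a = 984 − 136.864 × 4.3219 = 392.483 ms
Then RT(8) = 392.483 + 136.864 × log₂ 8 = 392.483 + 136.864 × 3 ≈ 803.075 ms.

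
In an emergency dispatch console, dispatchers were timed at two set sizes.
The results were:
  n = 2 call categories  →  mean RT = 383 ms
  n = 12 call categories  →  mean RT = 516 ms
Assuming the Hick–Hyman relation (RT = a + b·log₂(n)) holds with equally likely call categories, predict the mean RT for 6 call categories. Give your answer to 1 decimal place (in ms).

RT is linear in log₂ n, so two points fix the line:
  b = (516 − 383) / (log₂ 12 − log₂ 2) = 133 / (3.5850 − 1) = 51.451 ms/bit
  a = 383 − 51.451 × 1 = 331.549 ms
Then RT(6) = 331.549 + 51.451 × log₂ 6 = 331.549 + 51.451 × 2.5850 ≈ 464.549 ms.

464.5 ms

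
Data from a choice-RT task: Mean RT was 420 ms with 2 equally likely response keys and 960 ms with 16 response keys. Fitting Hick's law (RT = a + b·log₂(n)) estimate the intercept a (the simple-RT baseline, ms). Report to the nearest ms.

240 ms

Slope: b = (960 − 420) / (log₂ 16 − log₂ 2) = 540/3.0000 = 180 ms/bit.
a = RT₁ − b·log₂ n₁ = 420 − 180 × 1 = 240.000 ms.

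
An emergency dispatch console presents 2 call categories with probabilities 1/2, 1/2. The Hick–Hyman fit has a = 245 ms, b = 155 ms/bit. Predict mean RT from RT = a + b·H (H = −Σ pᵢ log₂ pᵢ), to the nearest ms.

Each term −pᵢ log₂ pᵢ: 0.5·1 + 0.5·1; summed, H = 1.000 bits.
Mean RT = a + bH = 245 + 155·1.000 = 400.00 ms.

400 ms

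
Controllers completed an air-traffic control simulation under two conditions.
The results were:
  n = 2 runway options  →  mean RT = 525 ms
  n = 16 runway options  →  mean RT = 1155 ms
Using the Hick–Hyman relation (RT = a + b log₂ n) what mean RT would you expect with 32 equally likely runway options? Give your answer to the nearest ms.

Fit slope and intercept:
  b = (1155 − 525) / (log₂ 16 − log₂ 2) = 630 / (4 − 1) = 210 ms/bit
  a = 525 − 210 × 1 = 315 ms
Then RT(32) = 315 + 210 × log₂ 32 = 315 + 210 × 5 ≈ 1365.000 ms.

1365 ms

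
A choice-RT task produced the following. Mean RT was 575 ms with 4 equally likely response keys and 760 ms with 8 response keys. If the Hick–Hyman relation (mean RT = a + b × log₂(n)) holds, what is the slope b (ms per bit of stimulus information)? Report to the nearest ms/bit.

185 ms/bit

The slope on a log₂ axis is (760 − 575) / (3 − 2) = 185 ms/bit.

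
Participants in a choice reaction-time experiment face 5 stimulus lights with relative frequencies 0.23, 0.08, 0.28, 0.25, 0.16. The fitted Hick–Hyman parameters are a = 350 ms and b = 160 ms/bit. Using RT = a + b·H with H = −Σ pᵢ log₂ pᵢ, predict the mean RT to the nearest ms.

705 ms

Entropy contributions −pᵢ log₂ pᵢ: 0.4877, 0.2915, 0.5142, 0.5000, 0.4230; sum H = 2.2164 bits.
RT = a + bH = 350 + 160·2.2164 = 704.63 ms.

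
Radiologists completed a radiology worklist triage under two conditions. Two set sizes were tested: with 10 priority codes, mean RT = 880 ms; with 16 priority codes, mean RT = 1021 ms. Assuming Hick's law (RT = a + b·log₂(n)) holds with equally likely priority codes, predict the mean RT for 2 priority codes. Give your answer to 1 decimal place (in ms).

With log₂ n on the abscissa the relation is linear; from the two conditions:
  b = (1021 − 880) / (log₂ 16 − log₂ 10) = 141 / (4 − 3.3219) = 207.943 ms/bit
  a = 880 − 207.943 × 3.3219 = 189.230 ms
Then RT(2) = 189.230 + 207.943 × log₂ 2 = 189.230 + 207.943 × 1 ≈ 397.172 ms.

397.2 ms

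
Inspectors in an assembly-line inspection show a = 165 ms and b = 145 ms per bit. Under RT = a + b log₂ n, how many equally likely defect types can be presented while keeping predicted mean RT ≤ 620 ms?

Set 165 + 145·log₂ n ≤ 620 → log₂ n ≤ (620 − 165)/145 = 3.1379.
So n ≤ 2^3.1379 = 8.803; the largest integer n is 8.

8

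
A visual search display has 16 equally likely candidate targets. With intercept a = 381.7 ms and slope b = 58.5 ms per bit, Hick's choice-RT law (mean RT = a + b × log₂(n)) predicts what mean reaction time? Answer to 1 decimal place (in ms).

log₂(16) = 4 bits, so RT = 381.7 + 58.5 × 4 ≈ 615.700 ms.

615.7 ms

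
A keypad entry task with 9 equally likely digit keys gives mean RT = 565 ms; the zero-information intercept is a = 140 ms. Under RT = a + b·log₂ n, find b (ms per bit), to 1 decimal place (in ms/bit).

134.1 ms/bit

log₂(9) = 3.1699 bits.
b = (RT − a)/log₂ n = (565 − 140) / 3.1699 = 134.073 ms/bit.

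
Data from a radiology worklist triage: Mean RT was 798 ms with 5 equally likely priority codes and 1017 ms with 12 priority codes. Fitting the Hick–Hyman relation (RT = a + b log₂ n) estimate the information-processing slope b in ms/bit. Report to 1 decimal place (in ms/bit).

Slope: b = (1017 − 798) / (log₂ 12 − log₂ 5) = 219/1.2630 = 173.392 ms/bit.

173.4 ms/bit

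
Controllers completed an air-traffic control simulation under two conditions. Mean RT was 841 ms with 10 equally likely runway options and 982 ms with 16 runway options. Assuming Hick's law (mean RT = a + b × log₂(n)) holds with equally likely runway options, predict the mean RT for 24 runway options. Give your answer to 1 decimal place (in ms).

Solve the two-equation system in a and b:
  b = (982 − 841) / (log₂ 16 − log₂ 10) = 141 / (4 − 3.3219) = 207.943 ms/bit
  a = 841 − 207.943 × 3.3219 = 150.230 ms
Then RT(24) = 150.230 + 207.943 × log₂ 24 = 150.230 + 207.943 × 4.5850 ≈ 1103.639 ms.

1103.6 ms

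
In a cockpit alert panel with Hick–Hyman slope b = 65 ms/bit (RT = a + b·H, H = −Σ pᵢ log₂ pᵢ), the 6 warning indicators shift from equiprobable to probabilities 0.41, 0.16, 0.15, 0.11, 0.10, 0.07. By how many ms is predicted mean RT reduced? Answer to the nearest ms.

18 ms

The RT saving is b·ΔH. Equiprobable H₀ = log₂(6) = 2.5850 bits; with the given probabilities H = 2.3120 bits.
b·(H₀ − H) = 65 × (2.5850 − 2.3120) = 17.74 ms.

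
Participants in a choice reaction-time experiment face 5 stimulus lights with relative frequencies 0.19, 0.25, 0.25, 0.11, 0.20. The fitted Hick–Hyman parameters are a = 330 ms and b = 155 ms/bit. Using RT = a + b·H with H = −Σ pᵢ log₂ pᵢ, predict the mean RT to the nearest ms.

682 ms

Entropy contributions −pᵢ log₂ pᵢ: 0.4552, 0.5000, 0.5000, 0.3503, 0.4644; sum H = 2.2699 bits.
RT = a + bH = 330 + 155·2.2699 = 681.83 ms.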